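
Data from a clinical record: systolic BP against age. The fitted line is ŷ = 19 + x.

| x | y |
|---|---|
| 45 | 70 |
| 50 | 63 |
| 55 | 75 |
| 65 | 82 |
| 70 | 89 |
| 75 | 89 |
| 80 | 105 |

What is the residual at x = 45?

ŷ = 19 + 45 = 64
r = 70 − 64 = 6

r = 6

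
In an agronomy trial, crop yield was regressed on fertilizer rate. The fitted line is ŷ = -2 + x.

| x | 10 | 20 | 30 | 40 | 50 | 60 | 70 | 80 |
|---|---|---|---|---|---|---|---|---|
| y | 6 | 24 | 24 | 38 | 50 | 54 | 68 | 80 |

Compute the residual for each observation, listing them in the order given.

-2, 6, -4, 0, 2, -4, 0, 2

x=10: ŷ = -2 + 10 = 8; e = 6 − 8 = -2
x=20: ŷ = -2 + 20 = 18; e = 24 − 18 = 6
x=30: ŷ = -2 + 30 = 28; e = 24 − 28 = -4
x=40: ŷ = -2 + 40 = 38; e = 38 − 38 = 0
x=50: ŷ = -2 + 50 = 48; e = 50 − 48 = 2
x=60: ŷ = -2 + 60 = 58; e = 54 − 58 = -4
x=70: ŷ = -2 + 70 = 68; e = 68 − 68 = 0
x=80: ŷ = -2 + 80 = 78; e = 80 − 78 = 2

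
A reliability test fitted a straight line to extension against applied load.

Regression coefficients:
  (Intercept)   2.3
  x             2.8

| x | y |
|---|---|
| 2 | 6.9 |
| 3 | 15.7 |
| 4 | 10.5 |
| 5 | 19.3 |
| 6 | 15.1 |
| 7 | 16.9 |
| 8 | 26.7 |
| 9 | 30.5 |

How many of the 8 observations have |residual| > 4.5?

2

x=2: ŷ = 2.3 + 2.8·2 = 7.9; r = 6.9 − 7.9 = -1
x=3: ŷ = 2.3 + 2.8·3 = 10.7; r = 15.7 − 10.7 = 5
x=4: ŷ = 2.3 + 2.8·4 = 13.5; r = 10.5 − 13.5 = -3
x=5: ŷ = 2.3 + 2.8·5 = 16.3; r = 19.3 − 16.3 = 3
x=6: ŷ = 2.3 + 2.8·6 = 19.1; r = 15.1 − 19.1 = -4
x=7: ŷ = 2.3 + 2.8·7 = 21.9; r = 16.9 − 21.9 = -5
x=8: ŷ = 2.3 + 2.8·8 = 24.7; r = 26.7 − 24.7 = 2
x=9: ŷ = 2.3 + 2.8·9 = 27.5; r = 30.5 − 27.5 = 3
|r| > 4.5: x=3 (|r|=5), x=7 (|r|=5) → 2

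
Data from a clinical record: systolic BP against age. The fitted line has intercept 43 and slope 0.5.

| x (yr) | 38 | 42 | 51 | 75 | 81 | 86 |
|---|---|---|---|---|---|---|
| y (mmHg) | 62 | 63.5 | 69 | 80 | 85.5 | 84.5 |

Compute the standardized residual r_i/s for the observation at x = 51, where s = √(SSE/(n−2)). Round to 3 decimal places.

x=38: ŷ = 43 + 0.5·38 = 62; r = 62 − 62 = 0
x=42: ŷ = 43 + 0.5·42 = 64; r = 63.5 − 64 = -0.5
x=51: ŷ = 43 + 0.5·51 = 68.5; r = 69 − 68.5 = 0.5
x=75: ŷ = 43 + 0.5·75 = 80.5; r = 80 − 80.5 = -0.5
x=81: ŷ = 43 + 0.5·81 = 83.5; r = 85.5 − 83.5 = 2
x=86: ŷ = 43 + 0.5·86 = 86; r = 84.5 − 86 = -1.5
SSE = 0 + 0.25 + 0.25 + 0.25 + 4 + 2.25 = 7
s = √(7/4) = 1.32288
r/s = 0.5 / 1.32288 = 0.378

0.378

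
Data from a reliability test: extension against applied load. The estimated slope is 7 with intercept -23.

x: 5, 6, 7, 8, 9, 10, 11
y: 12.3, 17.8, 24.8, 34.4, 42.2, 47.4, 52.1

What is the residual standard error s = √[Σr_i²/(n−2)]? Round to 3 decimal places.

x=5: ŷ = -23 + 7·5 = 12; r = 12.3 − 12 = 0.3
x=6: ŷ = -23 + 7·6 = 19; r = 17.8 − 19 = -1.2
x=7: ŷ = -23 + 7·7 = 26; r = 24.8 − 26 = -1.2
x=8: ŷ = -23 + 7·8 = 33; r = 34.4 − 33 = 1.4
x=9: ŷ = -23 + 7·9 = 40; r = 42.2 − 40 = 2.2
x=10: ŷ = -23 + 7·10 = 47; r = 47.4 − 47 = 0.4
x=11: ŷ = -23 + 7·11 = 54; r = 52.1 − 54 = -1.9
SSE = 0.09 + 1.44 + 1.44 + 1.96 + 4.84 + 0.16 + 3.61 = 13.54
s = √(13.54/5) = √2.708 ≈ 1.646

s = 1.646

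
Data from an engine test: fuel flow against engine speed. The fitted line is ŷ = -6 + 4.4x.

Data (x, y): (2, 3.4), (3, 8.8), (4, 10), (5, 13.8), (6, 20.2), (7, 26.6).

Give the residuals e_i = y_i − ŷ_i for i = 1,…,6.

0.6, 1.6, -1.6, -2.2, -0.2, 1.8

x=2: ŷ = -6 + 4.4·2 = 2.8; e = 3.4 − 2.8 = 0.6
x=3: ŷ = -6 + 4.4·3 = 7.2; e = 8.8 − 7.2 = 1.6
x=4: ŷ = -6 + 4.4·4 = 11.6; e = 10 − 11.6 = -1.6
x=5: ŷ = -6 + 4.4·5 = 16; e = 13.8 − 16 = -2.2
x=6: ŷ = -6 + 4.4·6 = 20.4; e = 20.2 − 20.4 = -0.2
x=7: ŷ = -6 + 4.4·7 = 24.8; e = 26.6 − 24.8 = 1.8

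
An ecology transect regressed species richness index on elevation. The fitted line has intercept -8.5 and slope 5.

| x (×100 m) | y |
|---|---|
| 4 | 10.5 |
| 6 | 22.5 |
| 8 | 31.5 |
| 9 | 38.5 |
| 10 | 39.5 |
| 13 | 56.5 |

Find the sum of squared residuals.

x=4: ŷ = -8.5 + 5·4 = 11.5; r = 10.5 − 11.5 = -1
x=6: ŷ = -8.5 + 5·6 = 21.5; r = 22.5 − 21.5 = 1
x=8: ŷ = -8.5 + 5·8 = 31.5; r = 31.5 − 31.5 = 0
x=9: ŷ = -8.5 + 5·9 = 36.5; r = 38.5 − 36.5 = 2
x=10: ŷ = -8.5 + 5·10 = 41.5; r = 39.5 − 41.5 = -2
x=13: ŷ = -8.5 + 5·13 = 56.5; r = 56.5 − 56.5 = 0
SSE = 1 + 1 + 0 + 4 + 4 + 0 = 10

SSE = 10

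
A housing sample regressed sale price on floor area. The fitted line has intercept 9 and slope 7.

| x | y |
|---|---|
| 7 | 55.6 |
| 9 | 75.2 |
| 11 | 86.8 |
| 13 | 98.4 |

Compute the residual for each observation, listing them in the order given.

-2.4, 3.2, 0.8, -1.6

x=7: ŷ = 9 + 7·7 = 58; e = 55.6 − 58 = -2.4
x=9: ŷ = 9 + 7·9 = 72; e = 75.2 − 72 = 3.2
x=11: ŷ = 9 + 7·11 = 86; e = 86.8 − 86 = 0.8
x=13: ŷ = 9 + 7·13 = 100; e = 98.4 − 100 = -1.6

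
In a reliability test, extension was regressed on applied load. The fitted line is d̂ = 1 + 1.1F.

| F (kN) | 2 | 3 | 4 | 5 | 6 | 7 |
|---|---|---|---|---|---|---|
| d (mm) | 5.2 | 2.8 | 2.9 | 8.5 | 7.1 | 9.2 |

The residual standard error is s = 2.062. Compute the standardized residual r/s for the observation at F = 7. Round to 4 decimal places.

0.2425

d̂ = 1 + 1.1·7 = 8.7
r = 9.2 − 8.7 = 0.5
r/s = 0.5 / 2.062 = 0.2425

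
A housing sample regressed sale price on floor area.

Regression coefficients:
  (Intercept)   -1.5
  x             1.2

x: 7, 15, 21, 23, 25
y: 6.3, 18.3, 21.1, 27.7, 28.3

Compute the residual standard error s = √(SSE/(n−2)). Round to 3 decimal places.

x=7: ŷ = -1.5 + 1.2·7 = 6.9; r = 6.3 − 6.9 = -0.6
x=15: ŷ = -1.5 + 1.2·15 = 16.5; r = 18.3 − 16.5 = 1.8
x=21: ŷ = -1.5 + 1.2·21 = 23.7; r = 21.1 − 23.7 = -2.6
x=23: ŷ = -1.5 + 1.2·23 = 26.1; r = 27.7 − 26.1 = 1.6
x=25: ŷ = -1.5 + 1.2·25 = 28.5; r = 28.3 − 28.5 = -0.2
SSE = 0.36 + 3.24 + 6.76 + 2.56 + 0.04 = 12.96
s = √(12.96/3) = √4.32 ≈ 2.078

s = 2.078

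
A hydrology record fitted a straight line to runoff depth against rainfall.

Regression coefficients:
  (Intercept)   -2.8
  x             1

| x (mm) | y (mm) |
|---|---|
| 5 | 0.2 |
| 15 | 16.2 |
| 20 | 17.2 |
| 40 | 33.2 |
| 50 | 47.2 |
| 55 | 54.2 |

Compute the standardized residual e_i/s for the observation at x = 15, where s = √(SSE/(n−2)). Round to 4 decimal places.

x=5: ŷ = -2.8 + 5 = 2.2; e = 0.2 − 2.2 = -2
x=15: ŷ = -2.8 + 15 = 12.2; e = 16.2 − 12.2 = 4
x=20: ŷ = -2.8 + 20 = 17.2; e = 17.2 − 17.2 = 0
x=40: ŷ = -2.8 + 40 = 37.2; e = 33.2 − 37.2 = -4
x=50: ŷ = -2.8 + 50 = 47.2; e = 47.2 − 47.2 = 0
x=55: ŷ = -2.8 + 55 = 52.2; e = 54.2 − 52.2 = 2
SSE = 4 + 16 + 0 + 16 + 0 + 4 = 40
s = √(40/4) = 3.16228
e/s = 4 / 3.16228 = 1.2649

1.2649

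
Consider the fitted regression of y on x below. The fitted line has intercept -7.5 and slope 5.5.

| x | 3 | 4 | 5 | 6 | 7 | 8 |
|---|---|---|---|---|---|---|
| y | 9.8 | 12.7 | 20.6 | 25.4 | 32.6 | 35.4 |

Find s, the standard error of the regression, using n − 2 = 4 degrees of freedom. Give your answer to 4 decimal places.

x=3: ŷ = -7.5 + 5.5·3 = 9; e = 9.8 − 9 = 0.8
x=4: ŷ = -7.5 + 5.5·4 = 14.5; e = 12.7 − 14.5 = -1.8
x=5: ŷ = -7.5 + 5.5·5 = 20; e = 20.6 − 20 = 0.6
x=6: ŷ = -7.5 + 5.5·6 = 25.5; e = 25.4 − 25.5 = -0.1
x=7: ŷ = -7.5 + 5.5·7 = 31; e = 32.6 − 31 = 1.6
x=8: ŷ = -7.5 + 5.5·8 = 36.5; e = 35.4 − 36.5 = -1.1
SSE = 0.64 + 3.24 + 0.36 + 0.01 + 2.56 + 1.21 = 8.02
s = √(8.02/4) = √2.005 ≈ 1.4160

s = 1.4160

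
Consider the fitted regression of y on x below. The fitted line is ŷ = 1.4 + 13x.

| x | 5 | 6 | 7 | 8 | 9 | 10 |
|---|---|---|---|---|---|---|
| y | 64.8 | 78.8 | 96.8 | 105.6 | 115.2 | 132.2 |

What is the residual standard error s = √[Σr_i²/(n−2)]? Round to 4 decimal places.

s = 2.8810

x=5: ŷ = 1.4 + 13·5 = 66.4; r = 64.8 − 66.4 = -1.6
x=6: ŷ = 1.4 + 13·6 = 79.4; r = 78.8 − 79.4 = -0.6
x=7: ŷ = 1.4 + 13·7 = 92.4; r = 96.8 − 92.4 = 4.4
x=8: ŷ = 1.4 + 13·8 = 105.4; r = 105.6 − 105.4 = 0.2
x=9: ŷ = 1.4 + 13·9 = 118.4; r = 115.2 − 118.4 = -3.2
x=10: ŷ = 1.4 + 13·10 = 131.4; r = 132.2 − 131.4 = 0.8
SSE = 2.56 + 0.36 + 19.36 + 0.04 + 10.24 + 0.64 = 33.2
s = √(33.2/4) = √8.3 ≈ 2.8810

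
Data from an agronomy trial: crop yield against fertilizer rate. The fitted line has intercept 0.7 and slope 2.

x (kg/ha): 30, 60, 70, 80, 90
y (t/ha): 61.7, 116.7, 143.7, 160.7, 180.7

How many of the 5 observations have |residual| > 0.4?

3

x=30: ŷ = 0.7 + 2·30 = 60.7; r = 61.7 − 60.7 = 1
x=60: ŷ = 0.7 + 2·60 = 120.7; r = 116.7 − 120.7 = -4
x=70: ŷ = 0.7 + 2·70 = 140.7; r = 143.7 − 140.7 = 3
x=80: ŷ = 0.7 + 2·80 = 160.7; r = 160.7 − 160.7 = 0
x=90: ŷ = 0.7 + 2·90 = 180.7; r = 180.7 − 180.7 = 0
|r| > 0.4: x=30 (|r|=1), x=60 (|r|=4), x=70 (|r|=3) → 3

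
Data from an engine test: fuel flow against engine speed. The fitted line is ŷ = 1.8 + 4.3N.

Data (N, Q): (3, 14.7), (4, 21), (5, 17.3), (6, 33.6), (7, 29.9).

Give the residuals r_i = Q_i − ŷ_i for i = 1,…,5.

N=3: ŷ = 1.8 + 4.3·3 = 14.7; r = 14.7 − 14.7 = 0
N=4: ŷ = 1.8 + 4.3·4 = 19; r = 21 − 19 = 2
N=5: ŷ = 1.8 + 4.3·5 = 23.3; r = 17.3 − 23.3 = -6
N=6: ŷ = 1.8 + 4.3·6 = 27.6; r = 33.6 − 27.6 = 6
N=7: ŷ = 1.8 + 4.3·7 = 31.9; r = 29.9 − 31.9 = -2

0, 2, -6, 6, -2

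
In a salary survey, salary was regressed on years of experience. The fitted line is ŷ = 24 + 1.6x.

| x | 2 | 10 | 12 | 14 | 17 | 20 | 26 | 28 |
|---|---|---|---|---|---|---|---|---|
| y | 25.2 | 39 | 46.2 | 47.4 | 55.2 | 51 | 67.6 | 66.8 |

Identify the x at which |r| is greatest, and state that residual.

x=2: ŷ = 24 + 1.6·2 = 27.2; r = 25.2 − 27.2 = -2
x=10: ŷ = 24 + 1.6·10 = 40; r = 39 − 40 = -1
x=12: ŷ = 24 + 1.6·12 = 43.2; r = 46.2 − 43.2 = 3
x=14: ŷ = 24 + 1.6·14 = 46.4; r = 47.4 − 46.4 = 1
x=17: ŷ = 24 + 1.6·17 = 51.2; r = 55.2 − 51.2 = 4
x=20: ŷ = 24 + 1.6·20 = 56; r = 51 − 56 = -5
x=26: ŷ = 24 + 1.6·26 = 65.6; r = 67.6 − 65.6 = 2
x=28: ŷ = 24 + 1.6·28 = 68.8; r = 66.8 − 68.8 = -2
Largest |r| is 5 at x = 20, residual -5.

x = 20, r = -5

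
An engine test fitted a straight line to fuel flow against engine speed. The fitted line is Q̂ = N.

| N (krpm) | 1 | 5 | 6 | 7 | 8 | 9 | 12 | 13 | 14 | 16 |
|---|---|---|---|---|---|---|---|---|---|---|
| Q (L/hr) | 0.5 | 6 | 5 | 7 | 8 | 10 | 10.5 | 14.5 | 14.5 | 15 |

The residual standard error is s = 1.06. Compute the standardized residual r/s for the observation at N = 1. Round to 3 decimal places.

-0.472

Q̂ = 1 = 1
r = 0.5 − 1 = -0.5
r/s = -0.5 / 1.06 = -0.472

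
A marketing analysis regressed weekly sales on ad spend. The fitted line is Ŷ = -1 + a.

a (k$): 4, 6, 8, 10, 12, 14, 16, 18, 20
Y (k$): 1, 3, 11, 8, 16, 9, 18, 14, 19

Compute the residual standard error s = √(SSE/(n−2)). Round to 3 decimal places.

s = 3.464

a=4: Ŷ = -1 + 4 = 3; e = 1 − 3 = -2
a=6: Ŷ = -1 + 6 = 5; e = 3 − 5 = -2
a=8: Ŷ = -1 + 8 = 7; e = 11 − 7 = 4
a=10: Ŷ = -1 + 10 = 9; e = 8 − 9 = -1
a=12: Ŷ = -1 + 12 = 11; e = 16 − 11 = 5
a=14: Ŷ = -1 + 14 = 13; e = 9 − 13 = -4
a=16: Ŷ = -1 + 16 = 15; e = 18 − 15 = 3
a=18: Ŷ = -1 + 18 = 17; e = 14 − 17 = -3
a=20: Ŷ = -1 + 20 = 19; e = 19 − 19 = 0
SSE = 4 + 4 + 16 + 1 + 25 + 16 + 9 + 9 + 0 = 84
s = √(84/7) = √12 ≈ 3.464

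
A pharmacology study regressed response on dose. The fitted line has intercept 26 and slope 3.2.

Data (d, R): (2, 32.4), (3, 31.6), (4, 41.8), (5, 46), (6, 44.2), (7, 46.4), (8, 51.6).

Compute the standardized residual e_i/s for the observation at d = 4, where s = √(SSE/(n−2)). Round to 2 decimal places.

d=2: R̂ = 26 + 3.2·2 = 32.4; e = 32.4 − 32.4 = 0
d=3: R̂ = 26 + 3.2·3 = 35.6; e = 31.6 − 35.6 = -4
d=4: R̂ = 26 + 3.2·4 = 38.8; e = 41.8 − 38.8 = 3
d=5: R̂ = 26 + 3.2·5 = 42; e = 46 − 42 = 4
d=6: R̂ = 26 + 3.2·6 = 45.2; e = 44.2 − 45.2 = -1
d=7: R̂ = 26 + 3.2·7 = 48.4; e = 46.4 − 48.4 = -2
d=8: R̂ = 26 + 3.2·8 = 51.6; e = 51.6 − 51.6 = 0
SSE = 0 + 16 + 9 + 16 + 1 + 4 + 0 = 46
s = √(46/5) = 3.03315
e/s = 3 / 3.03315 = 0.99

0.99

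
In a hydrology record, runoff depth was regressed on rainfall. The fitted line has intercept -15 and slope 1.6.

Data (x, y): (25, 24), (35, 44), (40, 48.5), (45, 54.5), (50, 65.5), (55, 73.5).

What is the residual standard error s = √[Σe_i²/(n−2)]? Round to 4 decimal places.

x=25: ŷ = -15 + 1.6·25 = 25; e = 24 − 25 = -1
x=35: ŷ = -15 + 1.6·35 = 41; e = 44 − 41 = 3
x=40: ŷ = -15 + 1.6·40 = 49; e = 48.5 − 49 = -0.5
x=45: ŷ = -15 + 1.6·45 = 57; e = 54.5 − 57 = -2.5
x=50: ŷ = -15 + 1.6·50 = 65; e = 65.5 − 65 = 0.5
x=55: ŷ = -15 + 1.6·55 = 73; e = 73.5 − 73 = 0.5
SSE = 1 + 9 + 0.25 + 6.25 + 0.25 + 0.25 = 17
s = √(17/4) = √4.25 ≈ 2.0616

s = 2.0616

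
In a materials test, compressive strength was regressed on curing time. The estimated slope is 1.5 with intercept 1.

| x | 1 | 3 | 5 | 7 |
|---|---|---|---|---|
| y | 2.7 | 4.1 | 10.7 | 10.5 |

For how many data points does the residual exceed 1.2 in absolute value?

x=1: ŷ = 1 + 1.5·1 = 2.5; r = 2.7 − 2.5 = 0.2
x=3: ŷ = 1 + 1.5·3 = 5.5; r = 4.1 − 5.5 = -1.4
x=5: ŷ = 1 + 1.5·5 = 8.5; r = 10.7 − 8.5 = 2.2
x=7: ŷ = 1 + 1.5·7 = 11.5; r = 10.5 − 11.5 = -1
|r| > 1.2: x=3 (|r|=1.4), x=5 (|r|=2.2) → 2

2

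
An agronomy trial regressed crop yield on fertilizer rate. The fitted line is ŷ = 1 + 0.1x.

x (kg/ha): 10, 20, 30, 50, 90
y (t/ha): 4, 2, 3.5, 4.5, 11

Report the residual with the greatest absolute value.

e = 2

x=10: ŷ = 1 + 0.1·10 = 2; e = 4 − 2 = 2
x=20: ŷ = 1 + 0.1·20 = 3; e = 2 − 3 = -1
x=30: ŷ = 1 + 0.1·30 = 4; e = 3.5 − 4 = -0.5
x=50: ŷ = 1 + 0.1·50 = 6; e = 4.5 − 6 = -1.5
x=90: ŷ = 1 + 0.1·90 = 10; e = 11 − 10 = 1
Largest |e| is 2 at x = 10, residual 2.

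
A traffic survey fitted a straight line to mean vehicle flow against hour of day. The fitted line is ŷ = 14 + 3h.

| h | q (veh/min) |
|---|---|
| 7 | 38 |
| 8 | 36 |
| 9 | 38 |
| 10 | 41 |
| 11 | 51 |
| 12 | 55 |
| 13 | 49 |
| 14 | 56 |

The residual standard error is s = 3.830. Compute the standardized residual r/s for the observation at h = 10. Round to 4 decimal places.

-0.7833

ŷ = 14 + 3·10 = 44
r = 41 − 44 = -3
r/s = -3 / 3.830 = -0.7833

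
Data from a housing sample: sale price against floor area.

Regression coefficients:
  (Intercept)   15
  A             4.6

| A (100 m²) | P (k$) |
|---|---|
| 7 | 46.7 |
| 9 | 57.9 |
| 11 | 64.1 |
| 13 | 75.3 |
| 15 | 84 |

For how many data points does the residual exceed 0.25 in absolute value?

4

A=7: ŷ = 15 + 4.6·7 = 47.2; e = 46.7 − 47.2 = -0.5
A=9: ŷ = 15 + 4.6·9 = 56.4; e = 57.9 − 56.4 = 1.5
A=11: ŷ = 15 + 4.6·11 = 65.6; e = 64.1 − 65.6 = -1.5
A=13: ŷ = 15 + 4.6·13 = 74.8; e = 75.3 − 74.8 = 0.5
A=15: ŷ = 15 + 4.6·15 = 84; e = 84 − 84 = 0
|e| > 0.25: A=7 (|e|=0.5), A=9 (|e|=1.5), A=11 (|e|=1.5), A=13 (|e|=0.5) → 4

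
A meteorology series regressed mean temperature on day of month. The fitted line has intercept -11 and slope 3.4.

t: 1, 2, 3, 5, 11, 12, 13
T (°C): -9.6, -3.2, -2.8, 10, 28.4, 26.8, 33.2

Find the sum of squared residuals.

SSE = 38

t=1: ŷ = -11 + 3.4·1 = -7.6; e = -9.6 − (-7.6) = -2
t=2: ŷ = -11 + 3.4·2 = -4.2; e = -3.2 − (-4.2) = 1
t=3: ŷ = -11 + 3.4·3 = -0.8; e = -2.8 − (-0.8) = -2
t=5: ŷ = -11 + 3.4·5 = 6; e = 10 − 6 = 4
t=11: ŷ = -11 + 3.4·11 = 26.4; e = 28.4 − 26.4 = 2
t=12: ŷ = -11 + 3.4·12 = 29.8; e = 26.8 − 29.8 = -3
t=13: ŷ = -11 + 3.4·13 = 33.2; e = 33.2 − 33.2 = 0
SSE = 4 + 1 + 4 + 16 + 4 + 9 + 0 = 38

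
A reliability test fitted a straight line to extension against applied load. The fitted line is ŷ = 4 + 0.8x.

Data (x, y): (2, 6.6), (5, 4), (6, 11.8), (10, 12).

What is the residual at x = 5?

ŷ = 4 + 0.8·5 = 8
r = 4 − 8 = -4

r = -4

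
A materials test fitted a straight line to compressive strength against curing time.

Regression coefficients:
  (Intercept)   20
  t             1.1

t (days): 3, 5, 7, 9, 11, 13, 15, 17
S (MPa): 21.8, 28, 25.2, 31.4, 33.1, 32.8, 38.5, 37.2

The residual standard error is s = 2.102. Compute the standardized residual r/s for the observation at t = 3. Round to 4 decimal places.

ŷ = 20 + 1.1·3 = 23.3
r = 21.8 − 23.3 = -1.5
r/s = -1.5 / 2.102 = -0.7136

-0.7136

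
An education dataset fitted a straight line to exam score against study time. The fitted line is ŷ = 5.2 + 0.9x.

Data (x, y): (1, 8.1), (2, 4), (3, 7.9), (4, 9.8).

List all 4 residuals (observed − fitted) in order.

x=1: ŷ = 5.2 + 0.9·1 = 6.1; e = 8.1 − 6.1 = 2
x=2: ŷ = 5.2 + 0.9·2 = 7; e = 4 − 7 = -3
x=3: ŷ = 5.2 + 0.9·3 = 7.9; e = 7.9 − 7.9 = 0
x=4: ŷ = 5.2 + 0.9·4 = 8.8; e = 9.8 − 8.8 = 1

2, -3, 0, 1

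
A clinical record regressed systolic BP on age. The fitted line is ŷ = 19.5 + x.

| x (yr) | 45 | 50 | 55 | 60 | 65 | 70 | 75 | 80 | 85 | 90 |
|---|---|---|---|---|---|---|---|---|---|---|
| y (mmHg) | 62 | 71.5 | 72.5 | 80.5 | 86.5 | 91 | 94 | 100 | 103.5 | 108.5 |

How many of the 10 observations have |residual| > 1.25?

5

x=45: ŷ = 19.5 + 45 = 64.5; e = 62 − 64.5 = -2.5
x=50: ŷ = 19.5 + 50 = 69.5; e = 71.5 − 69.5 = 2
x=55: ŷ = 19.5 + 55 = 74.5; e = 72.5 − 74.5 = -2
x=60: ŷ = 19.5 + 60 = 79.5; e = 80.5 − 79.5 = 1
x=65: ŷ = 19.5 + 65 = 84.5; e = 86.5 − 84.5 = 2
x=70: ŷ = 19.5 + 70 = 89.5; e = 91 − 89.5 = 1.5
x=75: ŷ = 19.5 + 75 = 94.5; e = 94 − 94.5 = -0.5
x=80: ŷ = 19.5 + 80 = 99.5; e = 100 − 99.5 = 0.5
x=85: ŷ = 19.5 + 85 = 104.5; e = 103.5 − 104.5 = -1
x=90: ŷ = 19.5 + 90 = 109.5; e = 108.5 − 109.5 = -1
|e| > 1.25: x=45 (|e|=2.5), x=50 (|e|=2), x=55 (|e|=2), x=65 (|e|=2), x=70 (|e|=1.5) → 5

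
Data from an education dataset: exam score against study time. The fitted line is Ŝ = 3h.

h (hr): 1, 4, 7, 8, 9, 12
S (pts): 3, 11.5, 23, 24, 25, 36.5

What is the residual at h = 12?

e = 0.5

Ŝ = 3·12 = 36
e = 36.5 − 36 = 0.5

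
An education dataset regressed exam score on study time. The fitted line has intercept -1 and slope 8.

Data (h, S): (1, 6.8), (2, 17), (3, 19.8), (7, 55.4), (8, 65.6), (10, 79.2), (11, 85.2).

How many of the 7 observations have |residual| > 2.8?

1

h=1: Ŝ = -1 + 8·1 = 7; r = 6.8 − 7 = -0.2
h=2: Ŝ = -1 + 8·2 = 15; r = 17 − 15 = 2
h=3: Ŝ = -1 + 8·3 = 23; r = 19.8 − 23 = -3.2
h=7: Ŝ = -1 + 8·7 = 55; r = 55.4 − 55 = 0.4
h=8: Ŝ = -1 + 8·8 = 63; r = 65.6 − 63 = 2.6
h=10: Ŝ = -1 + 8·10 = 79; r = 79.2 − 79 = 0.2
h=11: Ŝ = -1 + 8·11 = 87; r = 85.2 − 87 = -1.8
|r| > 2.8: h=3 (|r|=3.2) → 1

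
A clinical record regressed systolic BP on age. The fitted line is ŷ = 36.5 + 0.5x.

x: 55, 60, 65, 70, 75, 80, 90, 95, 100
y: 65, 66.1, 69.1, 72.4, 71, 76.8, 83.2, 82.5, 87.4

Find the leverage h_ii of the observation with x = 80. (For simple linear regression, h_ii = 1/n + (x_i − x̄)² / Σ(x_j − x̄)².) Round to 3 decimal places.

x̄ = (55 + 60 + 65 + 70 + 75 + 80 + 90 + 95 + 100)/9 = 76.6667
Σ(x − x̄)² = 469.444 + 277.778 + 136.111 + 44.4444 + 2.77778 + 11.1111 + 177.778 + 336.111 + 544.444 = 2000
h = 1/9 + (3.33333)²/2000 = 0.111111 + 0.00555556 = 0.117

h = 0.117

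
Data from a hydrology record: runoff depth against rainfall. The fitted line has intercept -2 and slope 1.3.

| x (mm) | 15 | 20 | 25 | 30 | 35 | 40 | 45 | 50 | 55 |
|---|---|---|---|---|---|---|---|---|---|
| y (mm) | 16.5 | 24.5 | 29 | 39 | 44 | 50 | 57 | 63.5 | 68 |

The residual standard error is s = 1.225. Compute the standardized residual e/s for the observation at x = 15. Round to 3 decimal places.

ŷ = -2 + 1.3·15 = 17.5
e = 16.5 − 17.5 = -1
e/s = -1 / 1.225 = -0.816

-0.816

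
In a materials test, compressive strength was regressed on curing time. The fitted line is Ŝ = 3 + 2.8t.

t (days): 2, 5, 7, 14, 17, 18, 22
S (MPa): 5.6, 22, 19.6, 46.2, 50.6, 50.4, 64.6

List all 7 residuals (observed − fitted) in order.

-3, 5, -3, 4, 0, -3, 0

t=2: Ŝ = 3 + 2.8·2 = 8.6; e = 5.6 − 8.6 = -3
t=5: Ŝ = 3 + 2.8·5 = 17; e = 22 − 17 = 5
t=7: Ŝ = 3 + 2.8·7 = 22.6; e = 19.6 − 22.6 = -3
t=14: Ŝ = 3 + 2.8·14 = 42.2; e = 46.2 − 42.2 = 4
t=17: Ŝ = 3 + 2.8·17 = 50.6; e = 50.6 − 50.6 = 0
t=18: Ŝ = 3 + 2.8·18 = 53.4; e = 50.4 − 53.4 = -3
t=22: Ŝ = 3 + 2.8·22 = 64.6; e = 64.6 − 64.6 = 0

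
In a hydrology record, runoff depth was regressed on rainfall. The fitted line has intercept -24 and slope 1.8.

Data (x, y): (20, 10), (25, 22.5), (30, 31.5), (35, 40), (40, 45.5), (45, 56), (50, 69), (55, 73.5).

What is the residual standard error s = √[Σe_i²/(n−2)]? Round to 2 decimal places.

s = 2.16

x=20: ŷ = -24 + 1.8·20 = 12; e = 10 − 12 = -2
x=25: ŷ = -24 + 1.8·25 = 21; e = 22.5 − 21 = 1.5
x=30: ŷ = -24 + 1.8·30 = 30; e = 31.5 − 30 = 1.5
x=35: ŷ = -24 + 1.8·35 = 39; e = 40 − 39 = 1
x=40: ŷ = -24 + 1.8·40 = 48; e = 45.5 − 48 = -2.5
x=45: ŷ = -24 + 1.8·45 = 57; e = 56 − 57 = -1
x=50: ŷ = -24 + 1.8·50 = 66; e = 69 − 66 = 3
x=55: ŷ = -24 + 1.8·55 = 75; e = 73.5 − 75 = -1.5
SSE = 4 + 2.25 + 2.25 + 1 + 6.25 + 1 + 9 + 2.25 = 28
s = √(28/6) = √4.66667 ≈ 2.16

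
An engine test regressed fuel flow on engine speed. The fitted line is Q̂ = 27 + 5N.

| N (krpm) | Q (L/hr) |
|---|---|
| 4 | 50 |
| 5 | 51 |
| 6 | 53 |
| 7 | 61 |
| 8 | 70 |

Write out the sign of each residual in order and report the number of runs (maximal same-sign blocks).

N=4: Q̂ = 27 + 5·4 = 47; r = 50 − 47 = 3
N=5: Q̂ = 27 + 5·5 = 52; r = 51 − 52 = -1
N=6: Q̂ = 27 + 5·6 = 57; r = 53 − 57 = -4
N=7: Q̂ = 27 + 5·7 = 62; r = 61 − 62 = -1
N=8: Q̂ = 27 + 5·8 = 67; r = 70 − 67 = 3
Signs: + − − − +
Runs: +×1, −×3, +×1 → 3

3 runs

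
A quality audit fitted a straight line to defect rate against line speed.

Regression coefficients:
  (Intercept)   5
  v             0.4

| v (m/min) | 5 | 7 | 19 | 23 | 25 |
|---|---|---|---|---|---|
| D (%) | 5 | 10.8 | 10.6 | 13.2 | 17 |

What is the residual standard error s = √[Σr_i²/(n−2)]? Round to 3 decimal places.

v=5: D̂ = 5 + 0.4·5 = 7; r = 5 − 7 = -2
v=7: D̂ = 5 + 0.4·7 = 7.8; r = 10.8 − 7.8 = 3
v=19: D̂ = 5 + 0.4·19 = 12.6; r = 10.6 − 12.6 = -2
v=23: D̂ = 5 + 0.4·23 = 14.2; r = 13.2 − 14.2 = -1
v=25: D̂ = 5 + 0.4·25 = 15; r = 17 − 15 = 2
SSE = 4 + 9 + 4 + 1 + 4 = 22
s = √(22/3) = √7.33333 ≈ 2.708

s = 2.708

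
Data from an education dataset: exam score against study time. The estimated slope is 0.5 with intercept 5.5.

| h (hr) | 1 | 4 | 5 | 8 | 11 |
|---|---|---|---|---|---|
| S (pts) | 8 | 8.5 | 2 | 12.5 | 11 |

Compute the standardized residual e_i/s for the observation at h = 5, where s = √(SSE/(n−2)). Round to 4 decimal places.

-1.4697

h=1: ŷ = 5.5 + 0.5·1 = 6; e = 8 − 6 = 2
h=4: ŷ = 5.5 + 0.5·4 = 7.5; e = 8.5 − 7.5 = 1
h=5: ŷ = 5.5 + 0.5·5 = 8; e = 2 − 8 = -6
h=8: ŷ = 5.5 + 0.5·8 = 9.5; e = 12.5 − 9.5 = 3
h=11: ŷ = 5.5 + 0.5·11 = 11; e = 11 − 11 = 0
SSE = 4 + 1 + 36 + 9 + 0 = 50
s = √(50/3) = 4.08248
e/s = -6 / 4.08248 = -1.4697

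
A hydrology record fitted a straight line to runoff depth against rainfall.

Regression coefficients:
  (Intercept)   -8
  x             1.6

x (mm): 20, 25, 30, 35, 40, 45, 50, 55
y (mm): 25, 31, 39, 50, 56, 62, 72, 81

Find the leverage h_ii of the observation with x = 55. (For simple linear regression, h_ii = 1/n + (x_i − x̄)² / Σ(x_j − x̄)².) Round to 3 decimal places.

x̄ = (20 + 25 + 30 + 35 + 40 + 45 + 50 + 55)/8 = 37.5
Σ(x − x̄)² = 306.25 + 156.25 + 56.25 + 6.25 + 6.25 + 56.25 + 156.25 + 306.25 = 1050
h = 1/8 + (17.5)²/1050 = 0.125 + 0.291667 = 0.417

h = 0.417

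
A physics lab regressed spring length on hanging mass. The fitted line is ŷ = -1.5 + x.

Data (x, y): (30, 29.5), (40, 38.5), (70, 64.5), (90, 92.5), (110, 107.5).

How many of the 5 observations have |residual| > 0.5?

4

x=30: ŷ = -1.5 + 30 = 28.5; r = 29.5 − 28.5 = 1
x=40: ŷ = -1.5 + 40 = 38.5; r = 38.5 − 38.5 = 0
x=70: ŷ = -1.5 + 70 = 68.5; r = 64.5 − 68.5 = -4
x=90: ŷ = -1.5 + 90 = 88.5; r = 92.5 − 88.5 = 4
x=110: ŷ = -1.5 + 110 = 108.5; r = 107.5 − 108.5 = -1
|r| > 0.5: x=30 (|r|=1), x=70 (|r|=4), x=90 (|r|=4), x=110 (|r|=1) → 4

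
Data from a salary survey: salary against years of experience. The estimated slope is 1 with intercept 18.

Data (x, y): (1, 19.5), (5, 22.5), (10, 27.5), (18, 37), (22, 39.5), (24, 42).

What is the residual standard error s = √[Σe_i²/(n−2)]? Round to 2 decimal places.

s = 0.71

x=1: ŷ = 18 + 1 = 19; e = 19.5 − 19 = 0.5
x=5: ŷ = 18 + 5 = 23; e = 22.5 − 23 = -0.5
x=10: ŷ = 18 + 10 = 28; e = 27.5 − 28 = -0.5
x=18: ŷ = 18 + 18 = 36; e = 37 − 36 = 1
x=22: ŷ = 18 + 22 = 40; e = 39.5 − 40 = -0.5
x=24: ŷ = 18 + 24 = 42; e = 42 − 42 = 0
SSE = 0.25 + 0.25 + 0.25 + 1 + 0.25 + 0 = 2
s = √(2/4) = √0.5 ≈ 0.71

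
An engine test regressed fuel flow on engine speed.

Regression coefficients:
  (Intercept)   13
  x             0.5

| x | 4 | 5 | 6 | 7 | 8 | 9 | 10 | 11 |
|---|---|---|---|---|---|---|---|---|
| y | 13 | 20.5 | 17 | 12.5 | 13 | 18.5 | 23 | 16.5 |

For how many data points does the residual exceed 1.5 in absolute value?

x=4: ŷ = 13 + 0.5·4 = 15; e = 13 − 15 = -2
x=5: ŷ = 13 + 0.5·5 = 15.5; e = 20.5 − 15.5 = 5
x=6: ŷ = 13 + 0.5·6 = 16; e = 17 − 16 = 1
x=7: ŷ = 13 + 0.5·7 = 16.5; e = 12.5 − 16.5 = -4
x=8: ŷ = 13 + 0.5·8 = 17; e = 13 − 17 = -4
x=9: ŷ = 13 + 0.5·9 = 17.5; e = 18.5 − 17.5 = 1
x=10: ŷ = 13 + 0.5·10 = 18; e = 23 − 18 = 5
x=11: ŷ = 13 + 0.5·11 = 18.5; e = 16.5 − 18.5 = -2
|e| > 1.5: x=4 (|e|=2), x=5 (|e|=5), x=7 (|e|=4), x=8 (|e|=4), x=10 (|e|=5), x=11 (|e|=2) → 6

6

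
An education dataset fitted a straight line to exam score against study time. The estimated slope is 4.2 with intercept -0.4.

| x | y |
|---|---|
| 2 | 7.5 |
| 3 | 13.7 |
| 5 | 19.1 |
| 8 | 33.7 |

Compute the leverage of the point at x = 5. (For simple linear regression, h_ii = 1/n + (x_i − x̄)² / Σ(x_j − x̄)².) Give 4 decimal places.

h = 0.2619

x̄ = (2 + 3 + 5 + 8)/4 = 4.5
Σ(x − x̄)² = 6.25 + 2.25 + 0.25 + 12.25 = 21
h = 1/4 + (0.5)²/21 = 0.25 + 0.0119048 = 0.2619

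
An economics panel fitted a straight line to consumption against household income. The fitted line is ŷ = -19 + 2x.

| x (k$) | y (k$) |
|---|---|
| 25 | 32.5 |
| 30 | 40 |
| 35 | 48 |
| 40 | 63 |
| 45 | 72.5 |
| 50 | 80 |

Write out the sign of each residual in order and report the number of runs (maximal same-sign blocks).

4 runs

x=25: ŷ = -19 + 2·25 = 31; e = 32.5 − 31 = 1.5
x=30: ŷ = -19 + 2·30 = 41; e = 40 − 41 = -1
x=35: ŷ = -19 + 2·35 = 51; e = 48 − 51 = -3
x=40: ŷ = -19 + 2·40 = 61; e = 63 − 61 = 2
x=45: ŷ = -19 + 2·45 = 71; e = 72.5 − 71 = 1.5
x=50: ŷ = -19 + 2·50 = 81; e = 80 − 81 = -1
Signs: + − − + + −
Runs: +×1, −×2, +×2, −×1 → 4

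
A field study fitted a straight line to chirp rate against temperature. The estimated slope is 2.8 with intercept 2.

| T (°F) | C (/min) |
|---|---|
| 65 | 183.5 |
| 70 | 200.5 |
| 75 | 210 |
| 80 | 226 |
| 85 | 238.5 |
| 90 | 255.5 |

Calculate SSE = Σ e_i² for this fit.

T=65: Ĉ = 2 + 2.8·65 = 184; e = 183.5 − 184 = -0.5
T=70: Ĉ = 2 + 2.8·70 = 198; e = 200.5 − 198 = 2.5
T=75: Ĉ = 2 + 2.8·75 = 212; e = 210 − 212 = -2
T=80: Ĉ = 2 + 2.8·80 = 226; e = 226 − 226 = 0
T=85: Ĉ = 2 + 2.8·85 = 240; e = 238.5 − 240 = -1.5
T=90: Ĉ = 2 + 2.8·90 = 254; e = 255.5 − 254 = 1.5
SSE = 0.25 + 6.25 + 4 + 0 + 2.25 + 2.25 = 15

SSE = 15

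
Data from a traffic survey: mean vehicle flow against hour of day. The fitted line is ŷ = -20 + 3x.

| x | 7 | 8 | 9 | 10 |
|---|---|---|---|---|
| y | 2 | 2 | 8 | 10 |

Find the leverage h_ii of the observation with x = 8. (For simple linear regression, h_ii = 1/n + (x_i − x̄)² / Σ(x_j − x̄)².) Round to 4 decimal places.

x̄ = (7 + 8 + 9 + 10)/4 = 8.5
Σ(x − x̄)² = 2.25 + 0.25 + 0.25 + 2.25 = 5
h = 1/4 + (-0.5)²/5 = 0.25 + 0.05 = 0.3000

h = 0.3000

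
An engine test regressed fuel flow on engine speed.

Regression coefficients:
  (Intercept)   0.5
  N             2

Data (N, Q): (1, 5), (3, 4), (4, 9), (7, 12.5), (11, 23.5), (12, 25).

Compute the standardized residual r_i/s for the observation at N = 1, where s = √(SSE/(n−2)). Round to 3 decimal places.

N=1: Q̂ = 0.5 + 2·1 = 2.5; r = 5 − 2.5 = 2.5
N=3: Q̂ = 0.5 + 2·3 = 6.5; r = 4 − 6.5 = -2.5
N=4: Q̂ = 0.5 + 2·4 = 8.5; r = 9 − 8.5 = 0.5
N=7: Q̂ = 0.5 + 2·7 = 14.5; r = 12.5 − 14.5 = -2
N=11: Q̂ = 0.5 + 2·11 = 22.5; r = 23.5 − 22.5 = 1
N=12: Q̂ = 0.5 + 2·12 = 24.5; r = 25 − 24.5 = 0.5
SSE = 6.25 + 6.25 + 0.25 + 4 + 1 + 0.25 = 18
s = √(18/4) = 2.12132
r/s = 2.5 / 2.12132 = 1.179

1.179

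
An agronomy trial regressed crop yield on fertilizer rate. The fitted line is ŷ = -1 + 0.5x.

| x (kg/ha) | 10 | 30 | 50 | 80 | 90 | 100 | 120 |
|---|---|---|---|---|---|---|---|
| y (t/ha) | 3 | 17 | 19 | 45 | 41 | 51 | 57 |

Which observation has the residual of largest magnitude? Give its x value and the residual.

x=10: ŷ = -1 + 0.5·10 = 4; e = 3 − 4 = -1
x=30: ŷ = -1 + 0.5·30 = 14; e = 17 − 14 = 3
x=50: ŷ = -1 + 0.5·50 = 24; e = 19 − 24 = -5
x=80: ŷ = -1 + 0.5·80 = 39; e = 45 − 39 = 6
x=90: ŷ = -1 + 0.5·90 = 44; e = 41 − 44 = -3
x=100: ŷ = -1 + 0.5·100 = 49; e = 51 − 49 = 2
x=120: ŷ = -1 + 0.5·120 = 59; e = 57 − 59 = -2
Largest |e| is 6 at x = 80, residual 6.

x = 80, e = 6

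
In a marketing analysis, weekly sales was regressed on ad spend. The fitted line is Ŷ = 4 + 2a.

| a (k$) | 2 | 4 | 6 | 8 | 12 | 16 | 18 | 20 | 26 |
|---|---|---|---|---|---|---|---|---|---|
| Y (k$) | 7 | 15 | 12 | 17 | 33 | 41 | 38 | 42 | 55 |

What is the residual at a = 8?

e = -3

Ŷ = 4 + 2·8 = 20
e = 17 − 20 = -3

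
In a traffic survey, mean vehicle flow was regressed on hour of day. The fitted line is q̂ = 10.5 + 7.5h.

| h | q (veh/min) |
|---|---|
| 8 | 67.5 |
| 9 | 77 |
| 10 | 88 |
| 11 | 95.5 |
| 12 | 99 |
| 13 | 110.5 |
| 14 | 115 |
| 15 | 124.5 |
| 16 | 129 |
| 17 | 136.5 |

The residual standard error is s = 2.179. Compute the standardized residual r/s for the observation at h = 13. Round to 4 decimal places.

1.1473

q̂ = 10.5 + 7.5·13 = 108
r = 110.5 − 108 = 2.5
r/s = 2.5 / 2.179 = 1.1473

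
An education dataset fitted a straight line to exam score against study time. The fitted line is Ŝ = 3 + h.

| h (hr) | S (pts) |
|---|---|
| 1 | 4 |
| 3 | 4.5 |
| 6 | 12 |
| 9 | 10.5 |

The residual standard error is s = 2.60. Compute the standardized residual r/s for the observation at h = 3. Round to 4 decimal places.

Ŝ = 3 + 3 = 6
r = 4.5 − 6 = -1.5
r/s = -1.5 / 2.60 = -0.5769

-0.5769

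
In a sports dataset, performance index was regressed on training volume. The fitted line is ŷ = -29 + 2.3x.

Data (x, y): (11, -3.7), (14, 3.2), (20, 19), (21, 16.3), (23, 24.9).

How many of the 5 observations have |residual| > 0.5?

3

x=11: ŷ = -29 + 2.3·11 = -3.7; r = -3.7 − (-3.7) = 0
x=14: ŷ = -29 + 2.3·14 = 3.2; r = 3.2 − 3.2 = 0
x=20: ŷ = -29 + 2.3·20 = 17; r = 19 − 17 = 2
x=21: ŷ = -29 + 2.3·21 = 19.3; r = 16.3 − 19.3 = -3
x=23: ŷ = -29 + 2.3·23 = 23.9; r = 24.9 − 23.9 = 1
|r| > 0.5: x=20 (|r|=2), x=21 (|r|=3), x=23 (|r|=1) → 3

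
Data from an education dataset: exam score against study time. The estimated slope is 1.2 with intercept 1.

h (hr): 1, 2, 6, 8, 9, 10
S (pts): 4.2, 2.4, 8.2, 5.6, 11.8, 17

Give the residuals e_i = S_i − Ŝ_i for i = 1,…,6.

h=1: Ŝ = 1 + 1.2·1 = 2.2; e = 4.2 − 2.2 = 2
h=2: Ŝ = 1 + 1.2·2 = 3.4; e = 2.4 − 3.4 = -1
h=6: Ŝ = 1 + 1.2·6 = 8.2; e = 8.2 − 8.2 = 0
h=8: Ŝ = 1 + 1.2·8 = 10.6; e = 5.6 − 10.6 = -5
h=9: Ŝ = 1 + 1.2·9 = 11.8; e = 11.8 − 11.8 = 0
h=10: Ŝ = 1 + 1.2·10 = 13; e = 17 − 13 = 4

2, -1, 0, -5, 0, 4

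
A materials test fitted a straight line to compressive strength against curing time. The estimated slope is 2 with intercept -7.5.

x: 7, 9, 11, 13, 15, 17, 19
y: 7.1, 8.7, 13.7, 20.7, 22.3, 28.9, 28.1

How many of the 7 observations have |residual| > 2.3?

x=7: ŷ = -7.5 + 2·7 = 6.5; e = 7.1 − 6.5 = 0.6
x=9: ŷ = -7.5 + 2·9 = 10.5; e = 8.7 − 10.5 = -1.8
x=11: ŷ = -7.5 + 2·11 = 14.5; e = 13.7 − 14.5 = -0.8
x=13: ŷ = -7.5 + 2·13 = 18.5; e = 20.7 − 18.5 = 2.2
x=15: ŷ = -7.5 + 2·15 = 22.5; e = 22.3 − 22.5 = -0.2
x=17: ŷ = -7.5 + 2·17 = 26.5; e = 28.9 − 26.5 = 2.4
x=19: ŷ = -7.5 + 2·19 = 30.5; e = 28.1 − 30.5 = -2.4
|e| > 2.3: x=17 (|e|=2.4), x=19 (|e|=2.4) → 2

2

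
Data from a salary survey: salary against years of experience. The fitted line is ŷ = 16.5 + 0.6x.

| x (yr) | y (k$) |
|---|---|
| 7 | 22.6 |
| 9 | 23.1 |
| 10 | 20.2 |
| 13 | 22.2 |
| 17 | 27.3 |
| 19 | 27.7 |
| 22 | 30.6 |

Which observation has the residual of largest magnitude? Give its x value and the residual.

x = 10, r = -2.3

x=7: ŷ = 16.5 + 0.6·7 = 20.7; r = 22.6 − 20.7 = 1.9
x=9: ŷ = 16.5 + 0.6·9 = 21.9; r = 23.1 − 21.9 = 1.2
x=10: ŷ = 16.5 + 0.6·10 = 22.5; r = 20.2 − 22.5 = -2.3
x=13: ŷ = 16.5 + 0.6·13 = 24.3; r = 22.2 − 24.3 = -2.1
x=17: ŷ = 16.5 + 0.6·17 = 26.7; r = 27.3 − 26.7 = 0.6
x=19: ŷ = 16.5 + 0.6·19 = 27.9; r = 27.7 − 27.9 = -0.2
x=22: ŷ = 16.5 + 0.6·22 = 29.7; r = 30.6 − 29.7 = 0.9
Largest |r| is 2.3 at x = 10, residual -2.3.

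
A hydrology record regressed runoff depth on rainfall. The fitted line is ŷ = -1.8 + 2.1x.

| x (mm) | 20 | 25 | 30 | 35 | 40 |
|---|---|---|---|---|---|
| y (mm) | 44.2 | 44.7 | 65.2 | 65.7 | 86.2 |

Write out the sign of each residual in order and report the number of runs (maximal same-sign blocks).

5 runs

x=20: ŷ = -1.8 + 2.1·20 = 40.2; e = 44.2 − 40.2 = 4
x=25: ŷ = -1.8 + 2.1·25 = 50.7; e = 44.7 − 50.7 = -6
x=30: ŷ = -1.8 + 2.1·30 = 61.2; e = 65.2 − 61.2 = 4
x=35: ŷ = -1.8 + 2.1·35 = 71.7; e = 65.7 − 71.7 = -6
x=40: ŷ = -1.8 + 2.1·40 = 82.2; e = 86.2 − 82.2 = 4
Signs: + − + − +
Runs: +×1, −×1, +×1, −×1, +×1 → 5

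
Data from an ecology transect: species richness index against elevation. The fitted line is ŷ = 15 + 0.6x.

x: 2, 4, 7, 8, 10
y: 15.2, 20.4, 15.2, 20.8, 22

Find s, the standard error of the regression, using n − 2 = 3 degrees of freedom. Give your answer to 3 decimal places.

s = 3.055

x=2: ŷ = 15 + 0.6·2 = 16.2; e = 15.2 − 16.2 = -1
x=4: ŷ = 15 + 0.6·4 = 17.4; e = 20.4 − 17.4 = 3
x=7: ŷ = 15 + 0.6·7 = 19.2; e = 15.2 − 19.2 = -4
x=8: ŷ = 15 + 0.6·8 = 19.8; e = 20.8 − 19.8 = 1
x=10: ŷ = 15 + 0.6·10 = 21; e = 22 − 21 = 1
SSE = 1 + 9 + 16 + 1 + 1 = 28
s = √(28/3) = √9.33333 ≈ 3.055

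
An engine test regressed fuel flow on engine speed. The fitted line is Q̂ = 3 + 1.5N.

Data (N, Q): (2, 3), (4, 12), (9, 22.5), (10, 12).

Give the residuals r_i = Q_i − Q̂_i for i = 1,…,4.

-3, 3, 6, -6

N=2: Q̂ = 3 + 1.5·2 = 6; r = 3 − 6 = -3
N=4: Q̂ = 3 + 1.5·4 = 9; r = 12 − 9 = 3
N=9: Q̂ = 3 + 1.5·9 = 16.5; r = 22.5 − 16.5 = 6
N=10: Q̂ = 3 + 1.5·10 = 18; r = 12 − 18 = -6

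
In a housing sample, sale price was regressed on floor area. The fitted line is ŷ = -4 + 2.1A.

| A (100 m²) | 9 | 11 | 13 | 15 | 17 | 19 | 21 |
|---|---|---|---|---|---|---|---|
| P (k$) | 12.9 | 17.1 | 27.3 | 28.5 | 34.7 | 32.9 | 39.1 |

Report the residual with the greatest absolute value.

A=9: ŷ = -4 + 2.1·9 = 14.9; r = 12.9 − 14.9 = -2
A=11: ŷ = -4 + 2.1·11 = 19.1; r = 17.1 − 19.1 = -2
A=13: ŷ = -4 + 2.1·13 = 23.3; r = 27.3 − 23.3 = 4
A=15: ŷ = -4 + 2.1·15 = 27.5; r = 28.5 − 27.5 = 1
A=17: ŷ = -4 + 2.1·17 = 31.7; r = 34.7 − 31.7 = 3
A=19: ŷ = -4 + 2.1·19 = 35.9; r = 32.9 − 35.9 = -3
A=21: ŷ = -4 + 2.1·21 = 40.1; r = 39.1 − 40.1 = -1
Largest |r| is 4 at A = 13, residual 4.

r = 4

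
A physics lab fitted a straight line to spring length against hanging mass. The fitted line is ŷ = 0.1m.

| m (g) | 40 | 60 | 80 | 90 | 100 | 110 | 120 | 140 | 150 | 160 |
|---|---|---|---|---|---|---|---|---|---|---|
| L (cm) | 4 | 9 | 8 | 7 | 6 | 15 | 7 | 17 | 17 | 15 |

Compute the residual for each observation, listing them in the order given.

m=40: ŷ = 0.1·40 = 4; r = 4 − 4 = 0
m=60: ŷ = 0.1·60 = 6; r = 9 − 6 = 3
m=80: ŷ = 0.1·80 = 8; r = 8 − 8 = 0
m=90: ŷ = 0.1·90 = 9; r = 7 − 9 = -2
m=100: ŷ = 0.1·100 = 10; r = 6 − 10 = -4
m=110: ŷ = 0.1·110 = 11; r = 15 − 11 = 4
m=120: ŷ = 0.1·120 = 12; r = 7 − 12 = -5
m=140: ŷ = 0.1·140 = 14; r = 17 − 14 = 3
m=150: ŷ = 0.1·150 = 15; r = 17 − 15 = 2
m=160: ŷ = 0.1·160 = 16; r = 15 − 16 = -1

0, 3, 0, -2, -4, 4, -5, 3, 2, -1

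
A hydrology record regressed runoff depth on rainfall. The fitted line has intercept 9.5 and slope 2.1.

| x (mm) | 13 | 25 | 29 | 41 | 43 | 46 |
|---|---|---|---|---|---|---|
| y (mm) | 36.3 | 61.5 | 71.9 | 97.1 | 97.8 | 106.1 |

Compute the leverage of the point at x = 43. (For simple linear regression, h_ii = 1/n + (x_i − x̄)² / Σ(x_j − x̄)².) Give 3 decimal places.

h = 0.294

x̄ = (13 + 25 + 29 + 41 + 43 + 46)/6 = 32.8333
Σ(x − x̄)² = 393.361 + 61.3611 + 14.6944 + 66.6944 + 103.361 + 173.361 = 812.833
h = 1/6 + (10.1667)²/812.833 = 0.166667 + 0.127162 = 0.294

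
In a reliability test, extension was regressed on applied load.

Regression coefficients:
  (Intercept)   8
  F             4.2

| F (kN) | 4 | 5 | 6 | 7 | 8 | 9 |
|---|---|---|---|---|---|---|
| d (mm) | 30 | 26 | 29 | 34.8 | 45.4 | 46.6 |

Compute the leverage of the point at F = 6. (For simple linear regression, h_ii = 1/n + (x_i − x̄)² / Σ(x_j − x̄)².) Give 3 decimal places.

h = 0.181

F̄ = (4 + 5 + 6 + 7 + 8 + 9)/6 = 6.5
Σ(F − F̄)² = 6.25 + 2.25 + 0.25 + 0.25 + 2.25 + 6.25 = 17.5
h = 1/6 + (-0.5)²/17.5 = 0.166667 + 0.0142857 = 0.181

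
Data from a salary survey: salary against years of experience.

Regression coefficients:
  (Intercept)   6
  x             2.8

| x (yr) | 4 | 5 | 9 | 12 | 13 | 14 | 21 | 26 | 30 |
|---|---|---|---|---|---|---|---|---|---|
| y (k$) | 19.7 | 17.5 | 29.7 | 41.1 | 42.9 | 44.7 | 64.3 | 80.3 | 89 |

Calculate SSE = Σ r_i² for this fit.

SSE = 21

x=4: ŷ = 6 + 2.8·4 = 17.2; r = 19.7 − 17.2 = 2.5
x=5: ŷ = 6 + 2.8·5 = 20; r = 17.5 − 20 = -2.5
x=9: ŷ = 6 + 2.8·9 = 31.2; r = 29.7 − 31.2 = -1.5
x=12: ŷ = 6 + 2.8·12 = 39.6; r = 41.1 − 39.6 = 1.5
x=13: ŷ = 6 + 2.8·13 = 42.4; r = 42.9 − 42.4 = 0.5
x=14: ŷ = 6 + 2.8·14 = 45.2; r = 44.7 − 45.2 = -0.5
x=21: ŷ = 6 + 2.8·21 = 64.8; r = 64.3 − 64.8 = -0.5
x=26: ŷ = 6 + 2.8·26 = 78.8; r = 80.3 − 78.8 = 1.5
x=30: ŷ = 6 + 2.8·30 = 90; r = 89 − 90 = -1
SSE = 6.25 + 6.25 + 2.25 + 2.25 + 0.25 + 0.25 + 0.25 + 2.25 + 1 = 21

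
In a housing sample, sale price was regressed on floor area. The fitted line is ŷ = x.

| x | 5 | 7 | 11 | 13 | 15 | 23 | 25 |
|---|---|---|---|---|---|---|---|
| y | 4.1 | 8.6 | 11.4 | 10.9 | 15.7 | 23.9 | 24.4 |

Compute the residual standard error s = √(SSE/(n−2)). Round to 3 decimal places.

s = 1.386

x=5: ŷ = 5 = 5; r = 4.1 − 5 = -0.9
x=7: ŷ = 7 = 7; r = 8.6 − 7 = 1.6
x=11: ŷ = 11 = 11; r = 11.4 − 11 = 0.4
x=13: ŷ = 13 = 13; r = 10.9 − 13 = -2.1
x=15: ŷ = 15 = 15; r = 15.7 − 15 = 0.7
x=23: ŷ = 23 = 23; r = 23.9 − 23 = 0.9
x=25: ŷ = 25 = 25; r = 24.4 − 25 = -0.6
SSE = 0.81 + 2.56 + 0.16 + 4.41 + 0.49 + 0.81 + 0.36 = 9.6
s = √(9.6/5) = √1.92 ≈ 1.386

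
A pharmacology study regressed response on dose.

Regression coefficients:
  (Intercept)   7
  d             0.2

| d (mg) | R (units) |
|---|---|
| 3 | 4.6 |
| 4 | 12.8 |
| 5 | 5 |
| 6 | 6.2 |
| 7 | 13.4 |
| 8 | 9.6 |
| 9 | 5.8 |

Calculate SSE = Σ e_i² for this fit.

d=3: ŷ = 7 + 0.2·3 = 7.6; e = 4.6 − 7.6 = -3
d=4: ŷ = 7 + 0.2·4 = 7.8; e = 12.8 − 7.8 = 5
d=5: ŷ = 7 + 0.2·5 = 8; e = 5 − 8 = -3
d=6: ŷ = 7 + 0.2·6 = 8.2; e = 6.2 − 8.2 = -2
d=7: ŷ = 7 + 0.2·7 = 8.4; e = 13.4 − 8.4 = 5
d=8: ŷ = 7 + 0.2·8 = 8.6; e = 9.6 − 8.6 = 1
d=9: ŷ = 7 + 0.2·9 = 8.8; e = 5.8 − 8.8 = -3
SSE = 9 + 25 + 9 + 4 + 25 + 1 + 9 = 82

SSE = 82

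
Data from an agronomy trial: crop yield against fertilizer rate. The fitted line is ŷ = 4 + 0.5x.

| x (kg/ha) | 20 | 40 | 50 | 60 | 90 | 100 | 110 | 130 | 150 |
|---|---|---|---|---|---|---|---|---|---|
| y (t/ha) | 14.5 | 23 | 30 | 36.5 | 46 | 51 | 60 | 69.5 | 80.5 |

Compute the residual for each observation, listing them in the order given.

0.5, -1, 1, 2.5, -3, -3, 1, 0.5, 1.5

x=20: ŷ = 4 + 0.5·20 = 14; e = 14.5 − 14 = 0.5
x=40: ŷ = 4 + 0.5·40 = 24; e = 23 − 24 = -1
x=50: ŷ = 4 + 0.5·50 = 29; e = 30 − 29 = 1
x=60: ŷ = 4 + 0.5·60 = 34; e = 36.5 − 34 = 2.5
x=90: ŷ = 4 + 0.5·90 = 49; e = 46 − 49 = -3
x=100: ŷ = 4 + 0.5·100 = 54; e = 51 − 54 = -3
x=110: ŷ = 4 + 0.5·110 = 59; e = 60 − 59 = 1
x=130: ŷ = 4 + 0.5·130 = 69; e = 69.5 − 69 = 0.5
x=150: ŷ = 4 + 0.5·150 = 79; e = 80.5 − 79 = 1.5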